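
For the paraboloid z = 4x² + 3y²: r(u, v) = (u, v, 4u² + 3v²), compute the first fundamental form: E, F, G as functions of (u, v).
E = 64*u^2 + 1;  F = 48*u*v;  G = 36*v^2 + 1

Compute partials: r_u = (1, 0, 8*u), r_v = (0, 1, 6*v). Then
  E = r_u · r_u = 64*u^2 + 1,
  F = r_u · r_v = 48*u*v,
  G = r_v · r_v = 36*v^2 + 1.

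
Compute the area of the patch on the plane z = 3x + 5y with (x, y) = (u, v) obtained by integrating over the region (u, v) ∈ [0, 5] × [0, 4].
Area = 20*sqrt(35)

Area = ∫∫ √(EG − F²) du dv with √(EG − F²) = sqrt(35). Integrating over [0, 5] × [0, 4] gives 20*sqrt(35).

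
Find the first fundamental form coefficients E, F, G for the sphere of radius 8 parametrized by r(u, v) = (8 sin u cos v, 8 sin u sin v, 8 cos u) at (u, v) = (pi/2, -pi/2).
E = 64;  F = 0;  G = 64

Partials: r_u = (8*cos(u)*cos(v), 8*sin(v)*cos(u), -8*sin(u)), r_v = (-8*sin(u)*sin(v), 8*sin(u)*cos(v), 0). As functions of (u, v):
  E = r_u · r_u = 64,
  F = r_u · r_v = 0,
  G = r_v · r_v = 64*sin(u)^2.
Evaluating at (u, v) = (pi/2, -pi/2): E = 64, F = 0, G = 64.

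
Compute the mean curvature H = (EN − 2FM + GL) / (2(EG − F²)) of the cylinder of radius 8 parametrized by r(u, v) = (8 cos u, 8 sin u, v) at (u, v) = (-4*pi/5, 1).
H = -1/16

With E = 64, F = 0, G = 1, L = -8, M = 0, N = 0, assemble
  H = (EN − 2FM + GL) / (2(EG − F²)) = -1/16.
At (u, v) = (-4*pi/5, 1): H = -1/16.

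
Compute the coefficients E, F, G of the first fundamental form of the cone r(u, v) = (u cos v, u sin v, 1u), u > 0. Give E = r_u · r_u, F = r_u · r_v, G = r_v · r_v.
E = 2;  F = 0;  G = u^2

Compute partials: r_u = (cos(v), sin(v), 1), r_v = (-u*sin(v), u*cos(v), 0). Then
  E = r_u · r_u = 2,
  F = r_u · r_v = 0,
  G = r_v · r_v = u^2.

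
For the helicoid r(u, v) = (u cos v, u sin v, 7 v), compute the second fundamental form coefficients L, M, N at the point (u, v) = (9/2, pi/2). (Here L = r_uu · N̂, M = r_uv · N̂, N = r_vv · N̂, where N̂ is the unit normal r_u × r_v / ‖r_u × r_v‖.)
L = 0;  M = -14*sqrt(277)/277;  N = 0

Compute the unit normal N̂(u, v) = (7*sin(v)/sqrt(u^2 + 49), -7*cos(v)/sqrt(u^2 + 49), u/sqrt(u^2 + 49)), and the second partials r_uu, r_uv, r_vv. Take dot products:
  L(u, v) = r_uu · N̂ = 0,
  M(u, v) = r_uv · N̂ = -7/sqrt(u^2 + 49),
  N(u, v) = r_vv · N̂ = 0.
Evaluating at (u, v) = (9/2, pi/2):
  L = 0, M = -14*sqrt(277)/277, N = 0.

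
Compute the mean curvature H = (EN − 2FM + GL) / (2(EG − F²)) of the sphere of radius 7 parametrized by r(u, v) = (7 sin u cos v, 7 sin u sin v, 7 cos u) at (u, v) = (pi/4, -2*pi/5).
H = -1/7

With E = 49, F = 0, G = 49*sin(u)^2, L = -7*sin(u)/Abs(sin(u)), M = 0, N = -7*sin(u)^3/Abs(sin(u)), assemble
  H = (EN − 2FM + GL) / (2(EG − F²)) = -sin(u)/(7*Abs(sin(u))).
At (u, v) = (pi/4, -2*pi/5): H = -1/7.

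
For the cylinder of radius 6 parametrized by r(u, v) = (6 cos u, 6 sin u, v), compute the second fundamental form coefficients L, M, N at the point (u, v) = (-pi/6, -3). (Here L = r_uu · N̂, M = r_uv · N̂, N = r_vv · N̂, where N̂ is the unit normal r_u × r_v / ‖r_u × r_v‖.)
L = -6;  M = 0;  N = 0

Compute the unit normal N̂(u, v) = (cos(u), sin(u), 0), and the second partials r_uu, r_uv, r_vv. Take dot products:
  L(u, v) = r_uu · N̂ = -6,
  M(u, v) = r_uv · N̂ = 0,
  N(u, v) = r_vv · N̂ = 0.
Evaluating at (u, v) = (-pi/6, -3):
  L = -6, M = 0, N = 0.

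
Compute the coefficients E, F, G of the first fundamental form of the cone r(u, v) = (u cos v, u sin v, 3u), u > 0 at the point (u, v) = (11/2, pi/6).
E = 10;  F = 0;  G = 121/4

Partials: r_u = (cos(v), sin(v), 3), r_v = (-u*sin(v), u*cos(v), 0). As functions of (u, v):
  E = r_u · r_u = 10,
  F = r_u · r_v = 0,
  G = r_v · r_v = u^2.
Evaluating at (u, v) = (11/2, pi/6): E = 10, F = 0, G = 121/4.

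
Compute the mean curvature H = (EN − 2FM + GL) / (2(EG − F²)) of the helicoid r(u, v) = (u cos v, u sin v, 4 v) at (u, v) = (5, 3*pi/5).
H = 0

With E = 1, F = 0, G = u^2 + 16, L = 0, M = -4/sqrt(u^2 + 16), N = 0, assemble
  H = (EN − 2FM + GL) / (2(EG − F²)) = 0.
At (u, v) = (5, 3*pi/5): H = 0.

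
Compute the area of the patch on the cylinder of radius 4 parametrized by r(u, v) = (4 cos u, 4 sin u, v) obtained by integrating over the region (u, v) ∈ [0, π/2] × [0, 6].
Area = 12*pi

Area = ∫∫ √(EG − F²) du dv with √(EG − F²) = 4. Integrating over [0, π/2] × [0, 6] gives 12*pi.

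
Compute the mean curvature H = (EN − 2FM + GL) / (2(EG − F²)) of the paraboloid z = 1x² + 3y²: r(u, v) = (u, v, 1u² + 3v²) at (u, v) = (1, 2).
H = 160*sqrt(149)/22201

With E = 4*u^2 + 1, F = 12*u*v, G = 36*v^2 + 1, L = 2/sqrt(4*u^2 + 36*v^2 + 1), M = 0, N = 6/sqrt(4*u^2 + 36*v^2 + 1), assemble
  H = (EN − 2FM + GL) / (2(EG − F²)) = 4*(3*u^2 + 9*v^2 + 1)/(4*u^2 + 36*v^2 + 1)^(3/2).
At (u, v) = (1, 2): H = 160*sqrt(149)/22201.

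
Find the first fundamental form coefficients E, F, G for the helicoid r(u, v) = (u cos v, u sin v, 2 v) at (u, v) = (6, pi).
E = 1;  F = 0;  G = 40

Partials: r_u = (cos(v), sin(v), 0), r_v = (-u*sin(v), u*cos(v), 2). As functions of (u, v):
  E = r_u · r_u = 1,
  F = r_u · r_v = 0,
  G = r_v · r_v = u^2 + 4.
Evaluating at (u, v) = (6, pi): E = 1, F = 0, G = 40.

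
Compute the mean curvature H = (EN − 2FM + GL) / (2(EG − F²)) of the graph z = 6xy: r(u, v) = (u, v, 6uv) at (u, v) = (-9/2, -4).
H = -972*sqrt(1306)/426409

With E = 36*v^2 + 1, F = 36*u*v, G = 36*u^2 + 1, L = 0, M = 6/sqrt(36*u^2 + 36*v^2 + 1), N = 0, assemble
  H = (EN − 2FM + GL) / (2(EG − F²)) = -216*u*v/(36*u^2 + 36*v^2 + 1)^(3/2).
At (u, v) = (-9/2, -4): H = -972*sqrt(1306)/426409.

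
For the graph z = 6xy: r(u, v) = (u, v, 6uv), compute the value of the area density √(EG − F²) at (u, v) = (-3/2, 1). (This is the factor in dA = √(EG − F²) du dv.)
√(EG − F²)|_{(-3/2, 1)} = sqrt(118)

E = 36*v^2 + 1, F = 36*u*v, G = 36*u^2 + 1, so EG − F² = 36*u^2 + 36*v^2 + 1. Taking the positive square root: √(EG − F²) = sqrt(36*u^2 + 36*v^2 + 1). At (u, v) = (-3/2, 1): sqrt(118).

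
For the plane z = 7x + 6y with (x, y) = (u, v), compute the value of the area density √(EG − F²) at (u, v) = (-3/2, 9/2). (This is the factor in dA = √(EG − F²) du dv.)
√(EG − F²)|_{(-3/2, 9/2)} = sqrt(86)

E = 50, F = 42, G = 37, so EG − F² = 86. Taking the positive square root: √(EG − F²) = sqrt(86). At (u, v) = (-3/2, 9/2): sqrt(86).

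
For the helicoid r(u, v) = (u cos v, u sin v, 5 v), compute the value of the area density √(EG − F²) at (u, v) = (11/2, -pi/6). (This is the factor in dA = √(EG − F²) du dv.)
√(EG − F²)|_{(11/2, -pi/6)} = sqrt(221)/2

E = 1, F = 0, G = u^2 + 25, so EG − F² = u^2 + 25. Taking the positive square root: √(EG − F²) = sqrt(u^2 + 25). At (u, v) = (11/2, -pi/6): sqrt(221)/2.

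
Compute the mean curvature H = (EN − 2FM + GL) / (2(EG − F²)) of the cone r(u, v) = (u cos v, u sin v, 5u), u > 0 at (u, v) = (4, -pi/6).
H = 5*sqrt(26)/208

With E = 26, F = 0, G = u^2, L = 0, M = 0, N = 5*sqrt(26)*u^2/(26*Abs(u)), assemble
  H = (EN − 2FM + GL) / (2(EG − F²)) = 5*sqrt(26)/(52*Abs(u)).
At (u, v) = (4, -pi/6): H = 5*sqrt(26)/208.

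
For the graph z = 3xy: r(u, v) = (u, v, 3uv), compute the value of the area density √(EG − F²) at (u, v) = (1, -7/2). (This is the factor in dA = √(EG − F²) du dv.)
√(EG − F²)|_{(1, -7/2)} = sqrt(481)/2

E = 9*v^2 + 1, F = 9*u*v, G = 9*u^2 + 1, so EG − F² = 9*u^2 + 9*v^2 + 1. Taking the positive square root: √(EG − F²) = sqrt(9*u^2 + 9*v^2 + 1). At (u, v) = (1, -7/2): sqrt(481)/2.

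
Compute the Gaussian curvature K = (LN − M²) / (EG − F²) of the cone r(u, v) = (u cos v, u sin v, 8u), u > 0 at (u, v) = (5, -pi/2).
K = 0

Coefficients of the first fundamental form: E = 65, F = 0, G = u^2.
Coefficients of the second fundamental form: L = 0, M = 0, N = 8*sqrt(65)*u^2/(65*Abs(u)).
Assemble K = (LN − M²)/(EG − F²) = 0. At (u, v) = (5, -pi/2): K = 0.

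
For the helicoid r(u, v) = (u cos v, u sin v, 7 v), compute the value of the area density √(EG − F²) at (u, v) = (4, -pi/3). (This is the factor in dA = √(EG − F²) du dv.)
√(EG − F²)|_{(4, -pi/3)} = sqrt(65)

E = 1, F = 0, G = u^2 + 49, so EG − F² = u^2 + 49. Taking the positive square root: √(EG − F²) = sqrt(u^2 + 49). At (u, v) = (4, -pi/3): sqrt(65).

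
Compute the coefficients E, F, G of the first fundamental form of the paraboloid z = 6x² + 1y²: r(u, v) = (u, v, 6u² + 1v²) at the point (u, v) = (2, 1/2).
E = 577;  F = 24;  G = 2

Partials: r_u = (1, 0, 12*u), r_v = (0, 1, 2*v). As functions of (u, v):
  E = r_u · r_u = 144*u^2 + 1,
  F = r_u · r_v = 24*u*v,
  G = r_v · r_v = 4*v^2 + 1.
Evaluating at (u, v) = (2, 1/2): E = 577, F = 24, G = 2.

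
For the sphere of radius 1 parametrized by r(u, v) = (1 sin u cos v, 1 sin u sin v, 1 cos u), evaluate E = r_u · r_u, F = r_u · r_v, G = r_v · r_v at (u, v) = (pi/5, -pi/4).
E = 1;  F = 0;  G = 5/8 - sqrt(5)/8

Partials: r_u = (cos(u)*cos(v), sin(v)*cos(u), -sin(u)), r_v = (-sin(u)*sin(v), sin(u)*cos(v), 0). As functions of (u, v):
  E = r_u · r_u = 1,
  F = r_u · r_v = 0,
  G = r_v · r_v = sin(u)^2.
Evaluating at (u, v) = (pi/5, -pi/4): E = 1, F = 0, G = 5/8 - sqrt(5)/8.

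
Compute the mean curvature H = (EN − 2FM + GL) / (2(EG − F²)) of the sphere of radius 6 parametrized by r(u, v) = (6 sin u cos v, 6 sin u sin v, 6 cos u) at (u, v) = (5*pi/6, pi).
H = -1/6

With E = 36, F = 0, G = 36*sin(u)^2, L = -6*sin(u)/Abs(sin(u)), M = 0, N = -6*sin(u)^3/Abs(sin(u)), assemble
  H = (EN − 2FM + GL) / (2(EG − F²)) = -sin(u)/(6*Abs(sin(u))).
At (u, v) = (5*pi/6, pi): H = -1/6.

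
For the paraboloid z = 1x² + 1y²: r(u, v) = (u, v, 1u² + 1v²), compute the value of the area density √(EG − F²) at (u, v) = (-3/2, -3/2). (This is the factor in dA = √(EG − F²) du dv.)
√(EG − F²)|_{(-3/2, -3/2)} = sqrt(19)

E = 4*u^2 + 1, F = 4*u*v, G = 4*v^2 + 1, so EG − F² = 4*u^2 + 4*v^2 + 1. Taking the positive square root: √(EG − F²) = sqrt(4*u^2 + 4*v^2 + 1). At (u, v) = (-3/2, -3/2): sqrt(19).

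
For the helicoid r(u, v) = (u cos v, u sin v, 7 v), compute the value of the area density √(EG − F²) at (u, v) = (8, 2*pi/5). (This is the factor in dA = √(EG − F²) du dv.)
√(EG − F²)|_{(8, 2*pi/5)} = sqrt(113)

E = 1, F = 0, G = u^2 + 49, so EG − F² = u^2 + 49. Taking the positive square root: √(EG − F²) = sqrt(u^2 + 49). At (u, v) = (8, 2*pi/5): sqrt(113).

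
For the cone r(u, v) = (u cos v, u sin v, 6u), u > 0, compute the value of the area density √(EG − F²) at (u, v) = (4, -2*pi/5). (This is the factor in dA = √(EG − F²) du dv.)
√(EG − F²)|_{(4, -2*pi/5)} = 4*sqrt(37)

E = 37, F = 0, G = u^2, so EG − F² = 37*u^2. Taking the positive square root: √(EG − F²) = sqrt(37)*Abs(u). At (u, v) = (4, -2*pi/5): 4*sqrt(37).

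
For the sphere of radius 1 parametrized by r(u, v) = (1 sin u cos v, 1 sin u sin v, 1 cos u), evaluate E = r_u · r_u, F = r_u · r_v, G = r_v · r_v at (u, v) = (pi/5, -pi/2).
E = 1;  F = 0;  G = 5/8 - sqrt(5)/8

Partials: r_u = (cos(u)*cos(v), sin(v)*cos(u), -sin(u)), r_v = (-sin(u)*sin(v), sin(u)*cos(v), 0). As functions of (u, v):
  E = r_u · r_u = 1,
  F = r_u · r_v = 0,
  G = r_v · r_v = sin(u)^2.
Evaluating at (u, v) = (pi/5, -pi/2): E = 1, F = 0, G = 5/8 - sqrt(5)/8.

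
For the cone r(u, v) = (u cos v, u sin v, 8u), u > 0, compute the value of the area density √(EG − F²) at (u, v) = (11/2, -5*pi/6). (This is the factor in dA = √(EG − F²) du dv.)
√(EG − F²)|_{(11/2, -5*pi/6)} = 11*sqrt(65)/2

E = 65, F = 0, G = u^2, so EG − F² = 65*u^2. Taking the positive square root: √(EG − F²) = sqrt(65)*Abs(u). At (u, v) = (11/2, -5*pi/6): 11*sqrt(65)/2.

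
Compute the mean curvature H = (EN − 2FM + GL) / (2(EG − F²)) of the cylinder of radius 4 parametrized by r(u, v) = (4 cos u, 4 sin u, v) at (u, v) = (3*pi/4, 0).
H = -1/8

With E = 16, F = 0, G = 1, L = -4, M = 0, N = 0, assemble
  H = (EN − 2FM + GL) / (2(EG − F²)) = -1/8.
At (u, v) = (3*pi/4, 0): H = -1/8.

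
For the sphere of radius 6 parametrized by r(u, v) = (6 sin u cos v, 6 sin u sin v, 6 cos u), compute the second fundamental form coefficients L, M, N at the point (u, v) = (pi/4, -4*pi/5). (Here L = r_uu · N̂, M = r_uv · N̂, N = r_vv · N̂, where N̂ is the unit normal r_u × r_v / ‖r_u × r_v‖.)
L = -6;  M = 0;  N = -3

Compute the unit normal N̂(u, v) = (sin(u)^2*cos(v)/Abs(sin(u)), sin(u)^2*sin(v)/Abs(sin(u)), sin(2*u)/(2*Abs(sin(u)))), and the second partials r_uu, r_uv, r_vv. Take dot products:
  L(u, v) = r_uu · N̂ = -6*sin(u)/Abs(sin(u)),
  M(u, v) = r_uv · N̂ = 0,
  N(u, v) = r_vv · N̂ = -6*sin(u)^3/Abs(sin(u)).
Evaluating at (u, v) = (pi/4, -4*pi/5):
  L = -6, M = 0, N = -3.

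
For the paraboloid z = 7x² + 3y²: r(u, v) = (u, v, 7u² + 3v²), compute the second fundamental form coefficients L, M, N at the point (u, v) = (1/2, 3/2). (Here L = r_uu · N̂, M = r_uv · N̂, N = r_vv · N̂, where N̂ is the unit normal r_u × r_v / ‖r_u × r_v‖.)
L = 14*sqrt(131)/131;  M = 0;  N = 6*sqrt(131)/131

Compute the unit normal N̂(u, v) = (-14*u/sqrt(196*u^2 + 36*v^2 + 1), -6*v/sqrt(196*u^2 + 36*v^2 + 1), 1/sqrt(196*u^2 + 36*v^2 + 1)), and the second partials r_uu, r_uv, r_vv. Take dot products:
  L(u, v) = r_uu · N̂ = 14/sqrt(196*u^2 + 36*v^2 + 1),
  M(u, v) = r_uv · N̂ = 0,
  N(u, v) = r_vv · N̂ = 6/sqrt(196*u^2 + 36*v^2 + 1).
Evaluating at (u, v) = (1/2, 3/2):
  L = 14*sqrt(131)/131, M = 0, N = 6*sqrt(131)/131.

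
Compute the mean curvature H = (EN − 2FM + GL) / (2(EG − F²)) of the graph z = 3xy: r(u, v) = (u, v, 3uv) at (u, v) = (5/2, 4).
H = -432*sqrt(805)/129605

With E = 9*v^2 + 1, F = 9*u*v, G = 9*u^2 + 1, L = 0, M = 3/sqrt(9*u^2 + 9*v^2 + 1), N = 0, assemble
  H = (EN − 2FM + GL) / (2(EG − F²)) = -27*u*v/(9*u^2 + 9*v^2 + 1)^(3/2).
At (u, v) = (5/2, 4): H = -432*sqrt(805)/129605.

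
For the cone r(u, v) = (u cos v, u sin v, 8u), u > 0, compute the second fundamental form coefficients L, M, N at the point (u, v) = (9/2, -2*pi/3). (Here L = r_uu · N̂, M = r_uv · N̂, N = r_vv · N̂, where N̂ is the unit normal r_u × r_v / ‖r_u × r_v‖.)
L = 0;  M = 0;  N = 36*sqrt(65)/65

Compute the unit normal N̂(u, v) = (-8*sqrt(65)*u*cos(v)/(65*Abs(u)), -8*sqrt(65)*u*sin(v)/(65*Abs(u)), sqrt(65)*u/(65*Abs(u))), and the second partials r_uu, r_uv, r_vv. Take dot products:
  L(u, v) = r_uu · N̂ = 0,
  M(u, v) = r_uv · N̂ = 0,
  N(u, v) = r_vv · N̂ = 8*sqrt(65)*u^2/(65*Abs(u)).
Evaluating at (u, v) = (9/2, -2*pi/3):
  L = 0, M = 0, N = 36*sqrt(65)/65.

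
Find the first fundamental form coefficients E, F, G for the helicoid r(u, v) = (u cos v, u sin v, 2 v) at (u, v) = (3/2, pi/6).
E = 1;  F = 0;  G = 25/4

Partials: r_u = (cos(v), sin(v), 0), r_v = (-u*sin(v), u*cos(v), 2). As functions of (u, v):
  E = r_u · r_u = 1,
  F = r_u · r_v = 0,
  G = r_v · r_v = u^2 + 4.
Evaluating at (u, v) = (3/2, pi/6): E = 1, F = 0, G = 25/4.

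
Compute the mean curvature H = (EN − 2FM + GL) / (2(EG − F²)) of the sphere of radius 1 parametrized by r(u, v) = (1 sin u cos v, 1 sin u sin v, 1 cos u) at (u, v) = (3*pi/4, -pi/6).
H = -1

With E = 1, F = 0, G = sin(u)^2, L = -sin(u)/Abs(sin(u)), M = 0, N = -sin(u)^3/Abs(sin(u)), assemble
  H = (EN − 2FM + GL) / (2(EG − F²)) = -sin(u)/Abs(sin(u)).
At (u, v) = (3*pi/4, -pi/6): H = -1.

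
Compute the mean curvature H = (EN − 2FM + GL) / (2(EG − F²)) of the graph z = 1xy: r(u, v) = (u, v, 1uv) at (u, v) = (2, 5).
H = -sqrt(30)/90

With E = v^2 + 1, F = u*v, G = u^2 + 1, L = 0, M = 1/sqrt(u^2 + v^2 + 1), N = 0, assemble
  H = (EN − 2FM + GL) / (2(EG − F²)) = -u*v/(u^2 + v^2 + 1)^(3/2).
At (u, v) = (2, 5): H = -sqrt(30)/90.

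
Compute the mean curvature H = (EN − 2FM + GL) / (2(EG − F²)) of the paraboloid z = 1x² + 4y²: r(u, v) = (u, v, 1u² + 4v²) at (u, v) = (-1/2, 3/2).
H = 153*sqrt(146)/21316

With E = 4*u^2 + 1, F = 16*u*v, G = 64*v^2 + 1, L = 2/sqrt(4*u^2 + 64*v^2 + 1), M = 0, N = 8/sqrt(4*u^2 + 64*v^2 + 1), assemble
  H = (EN − 2FM + GL) / (2(EG − F²)) = (16*u^2 + 64*v^2 + 5)/(4*u^2 + 64*v^2 + 1)^(3/2).
At (u, v) = (-1/2, 3/2): H = 153*sqrt(146)/21316.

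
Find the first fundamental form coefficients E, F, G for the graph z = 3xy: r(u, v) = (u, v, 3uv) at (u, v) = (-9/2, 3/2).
E = 85/4;  F = -243/4;  G = 733/4

Partials: r_u = (1, 0, 3*v), r_v = (0, 1, 3*u). As functions of (u, v):
  E = r_u · r_u = 9*v^2 + 1,
  F = r_u · r_v = 9*u*v,
  G = r_v · r_v = 9*u^2 + 1.
Evaluating at (u, v) = (-9/2, 3/2): E = 85/4, F = -243/4, G = 733/4.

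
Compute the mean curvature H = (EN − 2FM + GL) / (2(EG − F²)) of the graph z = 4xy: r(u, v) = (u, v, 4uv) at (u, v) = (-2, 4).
H = 512*sqrt(321)/103041

With E = 16*v^2 + 1, F = 16*u*v, G = 16*u^2 + 1, L = 0, M = 4/sqrt(16*u^2 + 16*v^2 + 1), N = 0, assemble
  H = (EN − 2FM + GL) / (2(EG − F²)) = -64*u*v/(16*u^2 + 16*v^2 + 1)^(3/2).
At (u, v) = (-2, 4): H = 512*sqrt(321)/103041.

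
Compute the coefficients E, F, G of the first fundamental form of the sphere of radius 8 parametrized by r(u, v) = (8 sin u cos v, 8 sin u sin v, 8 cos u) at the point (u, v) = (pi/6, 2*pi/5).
E = 64;  F = 0;  G = 16

Partials: r_u = (8*cos(u)*cos(v), 8*sin(v)*cos(u), -8*sin(u)), r_v = (-8*sin(u)*sin(v), 8*sin(u)*cos(v), 0). As functions of (u, v):
  E = r_u · r_u = 64,
  F = r_u · r_v = 0,
  G = r_v · r_v = 64*sin(u)^2.
Evaluating at (u, v) = (pi/6, 2*pi/5): E = 64, F = 0, G = 16.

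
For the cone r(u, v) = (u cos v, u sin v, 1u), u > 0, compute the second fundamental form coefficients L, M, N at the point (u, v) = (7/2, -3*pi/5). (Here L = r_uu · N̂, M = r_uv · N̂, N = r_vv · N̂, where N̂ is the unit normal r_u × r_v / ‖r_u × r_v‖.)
L = 0;  M = 0;  N = 7*sqrt(2)/4

Compute the unit normal N̂(u, v) = (-sqrt(2)*u*cos(v)/(2*Abs(u)), -sqrt(2)*u*sin(v)/(2*Abs(u)), sqrt(2)*u/(2*Abs(u))), and the second partials r_uu, r_uv, r_vv. Take dot products:
  L(u, v) = r_uu · N̂ = 0,
  M(u, v) = r_uv · N̂ = 0,
  N(u, v) = r_vv · N̂ = sqrt(2)*u^2/(2*Abs(u)).
Evaluating at (u, v) = (7/2, -3*pi/5):
  L = 0, M = 0, N = 7*sqrt(2)/4.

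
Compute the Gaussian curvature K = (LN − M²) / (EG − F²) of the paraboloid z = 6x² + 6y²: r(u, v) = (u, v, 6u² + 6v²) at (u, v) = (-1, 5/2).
K = 144/1092025

Coefficients of the first fundamental form: E = 144*u^2 + 1, F = 144*u*v, G = 144*v^2 + 1.
Coefficients of the second fundamental form: L = 12/sqrt(144*u^2 + 144*v^2 + 1), M = 0, N = 12/sqrt(144*u^2 + 144*v^2 + 1).
Assemble K = (LN − M²)/(EG − F²) = 144/(20736*u^4 + 41472*u^2*v^2 + 288*u^2 + 20736*v^4 + 288*v^2 + 1). At (u, v) = (-1, 5/2): K = 144/1092025.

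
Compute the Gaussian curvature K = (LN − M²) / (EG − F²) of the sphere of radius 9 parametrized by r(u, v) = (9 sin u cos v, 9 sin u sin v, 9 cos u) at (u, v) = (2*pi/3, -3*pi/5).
K = 1/81

Coefficients of the first fundamental form: E = 81, F = 0, G = 81*sin(u)^2.
Coefficients of the second fundamental form: L = -9*sin(u)/Abs(sin(u)), M = 0, N = -9*sin(u)^3/Abs(sin(u)).
Assemble K = (LN − M²)/(EG − F²) = 1/81. At (u, v) = (2*pi/3, -3*pi/5): K = 1/81.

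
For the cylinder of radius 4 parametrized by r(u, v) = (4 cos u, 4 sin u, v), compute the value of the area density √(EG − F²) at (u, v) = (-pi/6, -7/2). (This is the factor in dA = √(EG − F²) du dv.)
√(EG − F²)|_{(-pi/6, -7/2)} = 4

E = 16, F = 0, G = 1, so EG − F² = 16. Taking the positive square root: √(EG − F²) = 4. At (u, v) = (-pi/6, -7/2): 4.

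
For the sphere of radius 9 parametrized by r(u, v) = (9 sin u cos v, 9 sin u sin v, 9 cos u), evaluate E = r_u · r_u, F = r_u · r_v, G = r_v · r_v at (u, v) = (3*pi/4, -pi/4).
E = 81;  F = 0;  G = 81/2

Partials: r_u = (9*cos(u)*cos(v), 9*sin(v)*cos(u), -9*sin(u)), r_v = (-9*sin(u)*sin(v), 9*sin(u)*cos(v), 0). As functions of (u, v):
  E = r_u · r_u = 81,
  F = r_u · r_v = 0,
  G = r_v · r_v = 81*sin(u)^2.
Evaluating at (u, v) = (3*pi/4, -pi/4): E = 81, F = 0, G = 81/2.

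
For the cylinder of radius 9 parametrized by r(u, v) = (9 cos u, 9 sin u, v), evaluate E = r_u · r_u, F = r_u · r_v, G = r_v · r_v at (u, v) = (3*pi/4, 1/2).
E = 81;  F = 0;  G = 1

Partials: r_u = (-9*sin(u), 9*cos(u), 0), r_v = (0, 0, 1). As functions of (u, v):
  E = r_u · r_u = 81,
  F = r_u · r_v = 0,
  G = r_v · r_v = 1.
Evaluating at (u, v) = (3*pi/4, 1/2): E = 81, F = 0, G = 1.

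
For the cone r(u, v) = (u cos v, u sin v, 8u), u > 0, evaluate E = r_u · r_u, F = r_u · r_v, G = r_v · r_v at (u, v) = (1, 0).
E = 65;  F = 0;  G = 1

Partials: r_u = (cos(v), sin(v), 8), r_v = (-u*sin(v), u*cos(v), 0). As functions of (u, v):
  E = r_u · r_u = 65,
  F = r_u · r_v = 0,
  G = r_v · r_v = u^2.
Evaluating at (u, v) = (1, 0): E = 65, F = 0, G = 1.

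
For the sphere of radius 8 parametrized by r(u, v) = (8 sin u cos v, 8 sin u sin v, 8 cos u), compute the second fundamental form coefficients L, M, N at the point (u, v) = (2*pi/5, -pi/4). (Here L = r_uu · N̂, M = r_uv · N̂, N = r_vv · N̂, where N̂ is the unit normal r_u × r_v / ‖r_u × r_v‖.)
L = -8;  M = 0;  N = -5 - sqrt(5)

Compute the unit normal N̂(u, v) = (sin(u)^2*cos(v)/Abs(sin(u)), sin(u)^2*sin(v)/Abs(sin(u)), sin(2*u)/(2*Abs(sin(u)))), and the second partials r_uu, r_uv, r_vv. Take dot products:
  L(u, v) = r_uu · N̂ = -8*sin(u)/Abs(sin(u)),
  M(u, v) = r_uv · N̂ = 0,
  N(u, v) = r_vv · N̂ = -8*sin(u)^3/Abs(sin(u)).
Evaluating at (u, v) = (2*pi/5, -pi/4):
  L = -8, M = 0, N = -5 - sqrt(5).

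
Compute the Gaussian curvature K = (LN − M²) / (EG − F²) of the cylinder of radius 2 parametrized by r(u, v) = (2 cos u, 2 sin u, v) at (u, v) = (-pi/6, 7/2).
K = 0

Coefficients of the first fundamental form: E = 4, F = 0, G = 1.
Coefficients of the second fundamental form: L = -2, M = 0, N = 0.
Assemble K = (LN − M²)/(EG − F²) = 0. At (u, v) = (-pi/6, 7/2): K = 0.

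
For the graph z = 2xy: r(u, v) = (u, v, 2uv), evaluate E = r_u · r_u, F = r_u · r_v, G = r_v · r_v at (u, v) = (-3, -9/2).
E = 82;  F = 54;  G = 37

Partials: r_u = (1, 0, 2*v), r_v = (0, 1, 2*u). As functions of (u, v):
  E = r_u · r_u = 4*v^2 + 1,
  F = r_u · r_v = 4*u*v,
  G = r_v · r_v = 4*u^2 + 1.
Evaluating at (u, v) = (-3, -9/2): E = 82, F = 54, G = 37.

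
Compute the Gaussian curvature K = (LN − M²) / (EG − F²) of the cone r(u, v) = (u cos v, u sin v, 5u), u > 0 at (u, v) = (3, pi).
K = 0

Coefficients of the first fundamental form: E = 26, F = 0, G = u^2.
Coefficients of the second fundamental form: L = 0, M = 0, N = 5*sqrt(26)*u^2/(26*Abs(u)).
Assemble K = (LN − M²)/(EG − F²) = 0. At (u, v) = (3, pi): K = 0.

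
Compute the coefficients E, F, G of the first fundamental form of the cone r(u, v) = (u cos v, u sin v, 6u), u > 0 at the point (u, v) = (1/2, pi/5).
E = 37;  F = 0;  G = 1/4

Partials: r_u = (cos(v), sin(v), 6), r_v = (-u*sin(v), u*cos(v), 0). As functions of (u, v):
  E = r_u · r_u = 37,
  F = r_u · r_v = 0,
  G = r_v · r_v = u^2.
Evaluating at (u, v) = (1/2, pi/5): E = 37, F = 0, G = 1/4.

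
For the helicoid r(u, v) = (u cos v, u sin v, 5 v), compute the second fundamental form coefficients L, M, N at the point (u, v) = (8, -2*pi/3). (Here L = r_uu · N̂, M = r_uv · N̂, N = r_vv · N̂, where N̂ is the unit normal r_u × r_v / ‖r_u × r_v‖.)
L = 0;  M = -5*sqrt(89)/89;  N = 0

Compute the unit normal N̂(u, v) = (5*sin(v)/sqrt(u^2 + 25), -5*cos(v)/sqrt(u^2 + 25), u/sqrt(u^2 + 25)), and the second partials r_uu, r_uv, r_vv. Take dot products:
  L(u, v) = r_uu · N̂ = 0,
  M(u, v) = r_uv · N̂ = -5/sqrt(u^2 + 25),
  N(u, v) = r_vv · N̂ = 0.
Evaluating at (u, v) = (8, -2*pi/3):
  L = 0, M = -5*sqrt(89)/89, N = 0.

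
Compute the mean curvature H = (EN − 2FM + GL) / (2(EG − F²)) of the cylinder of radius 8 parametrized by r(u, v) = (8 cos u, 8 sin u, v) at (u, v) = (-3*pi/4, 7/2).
H = -1/16

With E = 64, F = 0, G = 1, L = -8, M = 0, N = 0, assemble
  H = (EN − 2FM + GL) / (2(EG − F²)) = -1/16.
At (u, v) = (-3*pi/4, 7/2): H = -1/16.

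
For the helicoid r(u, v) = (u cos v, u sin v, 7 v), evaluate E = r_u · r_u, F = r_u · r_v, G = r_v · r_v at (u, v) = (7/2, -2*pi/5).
E = 1;  F = 0;  G = 245/4

Partials: r_u = (cos(v), sin(v), 0), r_v = (-u*sin(v), u*cos(v), 7). As functions of (u, v):
  E = r_u · r_u = 1,
  F = r_u · r_v = 0,
  G = r_v · r_v = u^2 + 49.
Evaluating at (u, v) = (7/2, -2*pi/5): E = 1, F = 0, G = 245/4.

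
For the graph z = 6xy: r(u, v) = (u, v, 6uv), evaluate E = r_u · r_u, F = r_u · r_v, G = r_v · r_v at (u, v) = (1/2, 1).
E = 37;  F = 18;  G = 10

Partials: r_u = (1, 0, 6*v), r_v = (0, 1, 6*u). As functions of (u, v):
  E = r_u · r_u = 36*v^2 + 1,
  F = r_u · r_v = 36*u*v,
  G = r_v · r_v = 36*u^2 + 1.
Evaluating at (u, v) = (1/2, 1): E = 37, F = 18, G = 10.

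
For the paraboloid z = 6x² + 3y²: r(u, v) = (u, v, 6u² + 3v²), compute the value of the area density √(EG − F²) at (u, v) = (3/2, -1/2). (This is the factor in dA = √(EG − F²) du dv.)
√(EG − F²)|_{(3/2, -1/2)} = sqrt(334)

E = 144*u^2 + 1, F = 72*u*v, G = 36*v^2 + 1, so EG − F² = 144*u^2 + 36*v^2 + 1. Taking the positive square root: √(EG − F²) = sqrt(144*u^2 + 36*v^2 + 1). At (u, v) = (3/2, -1/2): sqrt(334).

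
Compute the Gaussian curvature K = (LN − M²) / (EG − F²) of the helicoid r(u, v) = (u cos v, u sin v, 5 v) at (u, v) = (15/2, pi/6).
K = -16/4225

Coefficients of the first fundamental form: E = 1, F = 0, G = u^2 + 25.
Coefficients of the second fundamental form: L = 0, M = -5/sqrt(u^2 + 25), N = 0.
Assemble K = (LN − M²)/(EG − F²) = -25/(u^2 + 25)^2. At (u, v) = (15/2, pi/6): K = -16/4225.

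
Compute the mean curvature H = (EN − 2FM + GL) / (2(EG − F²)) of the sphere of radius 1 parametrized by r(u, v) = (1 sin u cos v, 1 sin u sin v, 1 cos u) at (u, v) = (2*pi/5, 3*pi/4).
H = -1

With E = 1, F = 0, G = sin(u)^2, L = -sin(u)/Abs(sin(u)), M = 0, N = -sin(u)^3/Abs(sin(u)), assemble
  H = (EN − 2FM + GL) / (2(EG − F²)) = -sin(u)/Abs(sin(u)).
At (u, v) = (2*pi/5, 3*pi/4): H = -1.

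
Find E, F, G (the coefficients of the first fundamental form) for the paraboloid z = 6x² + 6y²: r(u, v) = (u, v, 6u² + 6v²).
E = 144*u^2 + 1;  F = 144*u*v;  G = 144*v^2 + 1

Compute partials: r_u = (1, 0, 12*u), r_v = (0, 1, 12*v). Then
  E = r_u · r_u = 144*u^2 + 1,
  F = r_u · r_v = 144*u*v,
  G = r_v · r_v = 144*v^2 + 1.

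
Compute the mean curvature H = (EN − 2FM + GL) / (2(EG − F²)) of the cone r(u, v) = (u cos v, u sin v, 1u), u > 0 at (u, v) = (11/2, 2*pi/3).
H = sqrt(2)/22

With E = 2, F = 0, G = u^2, L = 0, M = 0, N = sqrt(2)*u^2/(2*Abs(u)), assemble
  H = (EN − 2FM + GL) / (2(EG − F²)) = sqrt(2)/(4*Abs(u)).
At (u, v) = (11/2, 2*pi/3): H = sqrt(2)/22.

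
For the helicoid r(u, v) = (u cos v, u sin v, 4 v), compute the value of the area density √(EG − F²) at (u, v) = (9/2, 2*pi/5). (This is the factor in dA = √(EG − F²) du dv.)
√(EG − F²)|_{(9/2, 2*pi/5)} = sqrt(145)/2

E = 1, F = 0, G = u^2 + 16, so EG − F² = u^2 + 16. Taking the positive square root: √(EG − F²) = sqrt(u^2 + 16). At (u, v) = (9/2, 2*pi/5): sqrt(145)/2.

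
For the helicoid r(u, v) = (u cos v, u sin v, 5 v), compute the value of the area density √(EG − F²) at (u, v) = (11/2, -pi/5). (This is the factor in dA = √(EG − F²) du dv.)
√(EG − F²)|_{(11/2, -pi/5)} = sqrt(221)/2

E = 1, F = 0, G = u^2 + 25, so EG − F² = u^2 + 25. Taking the positive square root: √(EG − F²) = sqrt(u^2 + 25). At (u, v) = (11/2, -pi/5): sqrt(221)/2.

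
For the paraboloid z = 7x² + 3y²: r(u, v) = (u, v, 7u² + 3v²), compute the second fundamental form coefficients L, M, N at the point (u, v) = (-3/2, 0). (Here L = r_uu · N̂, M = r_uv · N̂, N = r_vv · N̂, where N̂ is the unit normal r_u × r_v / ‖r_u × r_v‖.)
L = 7*sqrt(442)/221;  M = 0;  N = 3*sqrt(442)/221

Compute the unit normal N̂(u, v) = (-14*u/sqrt(196*u^2 + 36*v^2 + 1), -6*v/sqrt(196*u^2 + 36*v^2 + 1), 1/sqrt(196*u^2 + 36*v^2 + 1)), and the second partials r_uu, r_uv, r_vv. Take dot products:
  L(u, v) = r_uu · N̂ = 14/sqrt(196*u^2 + 36*v^2 + 1),
  M(u, v) = r_uv · N̂ = 0,
  N(u, v) = r_vv · N̂ = 6/sqrt(196*u^2 + 36*v^2 + 1).
Evaluating at (u, v) = (-3/2, 0):
  L = 7*sqrt(442)/221, M = 0, N = 3*sqrt(442)/221.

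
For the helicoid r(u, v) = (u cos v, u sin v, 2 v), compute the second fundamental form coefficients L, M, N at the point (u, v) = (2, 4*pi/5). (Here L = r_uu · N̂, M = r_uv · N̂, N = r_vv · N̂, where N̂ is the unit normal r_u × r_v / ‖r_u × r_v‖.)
L = 0;  M = -sqrt(2)/2;  N = 0

Compute the unit normal N̂(u, v) = (2*sin(v)/sqrt(u^2 + 4), -2*cos(v)/sqrt(u^2 + 4), u/sqrt(u^2 + 4)), and the second partials r_uu, r_uv, r_vv. Take dot products:
  L(u, v) = r_uu · N̂ = 0,
  M(u, v) = r_uv · N̂ = -2/sqrt(u^2 + 4),
  N(u, v) = r_vv · N̂ = 0.
Evaluating at (u, v) = (2, 4*pi/5):
  L = 0, M = -sqrt(2)/2, N = 0.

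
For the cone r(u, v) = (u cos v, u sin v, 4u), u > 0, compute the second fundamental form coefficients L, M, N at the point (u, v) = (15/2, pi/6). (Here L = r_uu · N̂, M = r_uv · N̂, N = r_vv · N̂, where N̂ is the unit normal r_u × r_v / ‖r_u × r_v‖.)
L = 0;  M = 0;  N = 30*sqrt(17)/17

Compute the unit normal N̂(u, v) = (-4*sqrt(17)*u*cos(v)/(17*Abs(u)), -4*sqrt(17)*u*sin(v)/(17*Abs(u)), sqrt(17)*u/(17*Abs(u))), and the second partials r_uu, r_uv, r_vv. Take dot products:
  L(u, v) = r_uu · N̂ = 0,
  M(u, v) = r_uv · N̂ = 0,
  N(u, v) = r_vv · N̂ = 4*sqrt(17)*u^2/(17*Abs(u)).
Evaluating at (u, v) = (15/2, pi/6):
  L = 0, M = 0, N = 30*sqrt(17)/17.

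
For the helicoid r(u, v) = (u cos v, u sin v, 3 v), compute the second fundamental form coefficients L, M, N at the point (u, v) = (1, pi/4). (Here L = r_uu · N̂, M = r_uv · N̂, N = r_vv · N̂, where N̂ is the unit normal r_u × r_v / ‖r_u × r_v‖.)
L = 0;  M = -3*sqrt(10)/10;  N = 0

Compute the unit normal N̂(u, v) = (3*sin(v)/sqrt(u^2 + 9), -3*cos(v)/sqrt(u^2 + 9), u/sqrt(u^2 + 9)), and the second partials r_uu, r_uv, r_vv. Take dot products:
  L(u, v) = r_uu · N̂ = 0,
  M(u, v) = r_uv · N̂ = -3/sqrt(u^2 + 9),
  N(u, v) = r_vv · N̂ = 0.
Evaluating at (u, v) = (1, pi/4):
  L = 0, M = -3*sqrt(10)/10, N = 0.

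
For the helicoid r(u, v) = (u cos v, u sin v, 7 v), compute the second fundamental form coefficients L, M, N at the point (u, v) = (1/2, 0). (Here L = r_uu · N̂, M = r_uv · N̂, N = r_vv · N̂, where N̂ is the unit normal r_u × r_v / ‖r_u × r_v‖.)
L = 0;  M = -14*sqrt(197)/197;  N = 0

Compute the unit normal N̂(u, v) = (7*sin(v)/sqrt(u^2 + 49), -7*cos(v)/sqrt(u^2 + 49), u/sqrt(u^2 + 49)), and the second partials r_uu, r_uv, r_vv. Take dot products:
  L(u, v) = r_uu · N̂ = 0,
  M(u, v) = r_uv · N̂ = -7/sqrt(u^2 + 49),
  N(u, v) = r_vv · N̂ = 0.
Evaluating at (u, v) = (1/2, 0):
  L = 0, M = -14*sqrt(197)/197, N = 0.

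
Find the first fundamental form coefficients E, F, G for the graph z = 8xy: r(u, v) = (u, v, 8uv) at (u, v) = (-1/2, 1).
E = 65;  F = -32;  G = 17

Partials: r_u = (1, 0, 8*v), r_v = (0, 1, 8*u). As functions of (u, v):
  E = r_u · r_u = 64*v^2 + 1,
  F = r_u · r_v = 64*u*v,
  G = r_v · r_v = 64*u^2 + 1.
Evaluating at (u, v) = (-1/2, 1): E = 65, F = -32, G = 17.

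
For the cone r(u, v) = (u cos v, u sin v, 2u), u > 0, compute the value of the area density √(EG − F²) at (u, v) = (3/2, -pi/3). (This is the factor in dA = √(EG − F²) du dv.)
√(EG − F²)|_{(3/2, -pi/3)} = 3*sqrt(5)/2

E = 5, F = 0, G = u^2, so EG − F² = 5*u^2. Taking the positive square root: √(EG − F²) = sqrt(5)*Abs(u). At (u, v) = (3/2, -pi/3): 3*sqrt(5)/2.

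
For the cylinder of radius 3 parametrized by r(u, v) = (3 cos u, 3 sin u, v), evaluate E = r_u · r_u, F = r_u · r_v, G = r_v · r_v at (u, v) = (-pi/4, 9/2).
E = 9;  F = 0;  G = 1

Partials: r_u = (-3*sin(u), 3*cos(u), 0), r_v = (0, 0, 1). As functions of (u, v):
  E = r_u · r_u = 9,
  F = r_u · r_v = 0,
  G = r_v · r_v = 1.
Evaluating at (u, v) = (-pi/4, 9/2): E = 9, F = 0, G = 1.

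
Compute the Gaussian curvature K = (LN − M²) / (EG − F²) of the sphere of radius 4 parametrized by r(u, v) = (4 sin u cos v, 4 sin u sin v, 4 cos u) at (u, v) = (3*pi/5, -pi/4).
K = 1/16

Coefficients of the first fundamental form: E = 16, F = 0, G = 16*sin(u)^2.
Coefficients of the second fundamental form: L = -4*sin(u)/Abs(sin(u)), M = 0, N = -4*sin(u)^3/Abs(sin(u)).
Assemble K = (LN − M²)/(EG − F²) = 1/16. At (u, v) = (3*pi/5, -pi/4): K = 1/16.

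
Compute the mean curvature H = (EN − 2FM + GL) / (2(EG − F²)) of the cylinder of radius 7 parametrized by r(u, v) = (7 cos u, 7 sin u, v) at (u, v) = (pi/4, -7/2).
H = -1/14

With E = 49, F = 0, G = 1, L = -7, M = 0, N = 0, assemble
  H = (EN − 2FM + GL) / (2(EG − F²)) = -1/14.
At (u, v) = (pi/4, -7/2): H = -1/14.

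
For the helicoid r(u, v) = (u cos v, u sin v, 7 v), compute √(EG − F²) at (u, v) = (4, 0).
√(EG − F²)|_{(4, 0)} = sqrt(65)

E = 1, F = 0, G = u^2 + 49; EG − F² = u^2 + 49; √(EG − F²) = sqrt(u^2 + 49). At the given point: sqrt(65).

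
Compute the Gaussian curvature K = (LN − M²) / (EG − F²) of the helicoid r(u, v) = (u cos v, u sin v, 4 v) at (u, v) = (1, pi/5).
K = -16/289

Coefficients of the first fundamental form: E = 1, F = 0, G = u^2 + 16.
Coefficients of the second fundamental form: L = 0, M = -4/sqrt(u^2 + 16), N = 0.
Assemble K = (LN − M²)/(EG − F²) = -16/(u^2 + 16)^2. At (u, v) = (1, pi/5): K = -16/289.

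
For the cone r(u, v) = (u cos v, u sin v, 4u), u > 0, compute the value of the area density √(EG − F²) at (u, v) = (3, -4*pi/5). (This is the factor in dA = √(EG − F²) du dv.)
√(EG − F²)|_{(3, -4*pi/5)} = 3*sqrt(17)

E = 17, F = 0, G = u^2, so EG − F² = 17*u^2. Taking the positive square root: √(EG − F²) = sqrt(17)*Abs(u). At (u, v) = (3, -4*pi/5): 3*sqrt(17).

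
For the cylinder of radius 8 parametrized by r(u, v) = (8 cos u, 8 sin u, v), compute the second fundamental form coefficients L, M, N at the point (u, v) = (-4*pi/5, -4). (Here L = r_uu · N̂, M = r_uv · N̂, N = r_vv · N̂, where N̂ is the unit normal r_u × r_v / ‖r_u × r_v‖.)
L = -8;  M = 0;  N = 0

Compute the unit normal N̂(u, v) = (cos(u), sin(u), 0), and the second partials r_uu, r_uv, r_vv. Take dot products:
  L(u, v) = r_uu · N̂ = -8,
  M(u, v) = r_uv · N̂ = 0,
  N(u, v) = r_vv · N̂ = 0.
Evaluating at (u, v) = (-4*pi/5, -4):
  L = -8, M = 0, N = 0.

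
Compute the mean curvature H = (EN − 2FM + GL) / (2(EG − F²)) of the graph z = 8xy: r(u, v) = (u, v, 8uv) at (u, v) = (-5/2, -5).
H = -6400*sqrt(2001)/4004001

With E = 64*v^2 + 1, F = 64*u*v, G = 64*u^2 + 1, L = 0, M = 8/sqrt(64*u^2 + 64*v^2 + 1), N = 0, assemble
  H = (EN − 2FM + GL) / (2(EG − F²)) = -512*u*v/(64*u^2 + 64*v^2 + 1)^(3/2).
At (u, v) = (-5/2, -5): H = -6400*sqrt(2001)/4004001.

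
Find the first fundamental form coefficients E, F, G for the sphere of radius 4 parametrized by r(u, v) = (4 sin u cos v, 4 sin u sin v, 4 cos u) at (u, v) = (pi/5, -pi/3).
E = 16;  F = 0;  G = 10 - 2*sqrt(5)

Partials: r_u = (4*cos(u)*cos(v), 4*sin(v)*cos(u), -4*sin(u)), r_v = (-4*sin(u)*sin(v), 4*sin(u)*cos(v), 0). As functions of (u, v):
  E = r_u · r_u = 16,
  F = r_u · r_v = 0,
  G = r_v · r_v = 16*sin(u)^2.
Evaluating at (u, v) = (pi/5, -pi/3): E = 16, F = 0, G = 10 - 2*sqrt(5).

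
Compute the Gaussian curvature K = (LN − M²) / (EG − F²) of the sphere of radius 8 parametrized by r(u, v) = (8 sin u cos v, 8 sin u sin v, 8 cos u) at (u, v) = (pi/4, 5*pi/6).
K = 1/64

Coefficients of the first fundamental form: E = 64, F = 0, G = 64*sin(u)^2.
Coefficients of the second fundamental form: L = -8*sin(u)/Abs(sin(u)), M = 0, N = -8*sin(u)^3/Abs(sin(u)).
Assemble K = (LN − M²)/(EG − F²) = 1/64. At (u, v) = (pi/4, 5*pi/6): K = 1/64.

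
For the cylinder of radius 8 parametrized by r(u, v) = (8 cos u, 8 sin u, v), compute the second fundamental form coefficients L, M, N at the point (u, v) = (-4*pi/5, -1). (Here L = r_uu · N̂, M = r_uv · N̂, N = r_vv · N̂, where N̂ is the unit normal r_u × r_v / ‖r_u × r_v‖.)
L = -8;  M = 0;  N = 0

Compute the unit normal N̂(u, v) = (cos(u), sin(u), 0), and the second partials r_uu, r_uv, r_vv. Take dot products:
  L(u, v) = r_uu · N̂ = -8,
  M(u, v) = r_uv · N̂ = 0,
  N(u, v) = r_vv · N̂ = 0.
Evaluating at (u, v) = (-4*pi/5, -1):
  L = -8, M = 0, N = 0.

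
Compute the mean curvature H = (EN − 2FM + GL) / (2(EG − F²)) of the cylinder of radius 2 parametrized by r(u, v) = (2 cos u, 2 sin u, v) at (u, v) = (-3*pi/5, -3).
H = -1/4

With E = 4, F = 0, G = 1, L = -2, M = 0, N = 0, assemble
  H = (EN − 2FM + GL) / (2(EG − F²)) = -1/4.
At (u, v) = (-3*pi/5, -3): H = -1/4.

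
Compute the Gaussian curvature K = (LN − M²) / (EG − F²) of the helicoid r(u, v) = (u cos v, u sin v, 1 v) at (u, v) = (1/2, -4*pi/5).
K = -16/25

Coefficients of the first fundamental form: E = 1, F = 0, G = u^2 + 1.
Coefficients of the second fundamental form: L = 0, M = -1/sqrt(u^2 + 1), N = 0.
Assemble K = (LN − M²)/(EG − F²) = -1/(u^2 + 1)^2. At (u, v) = (1/2, -4*pi/5): K = -16/25.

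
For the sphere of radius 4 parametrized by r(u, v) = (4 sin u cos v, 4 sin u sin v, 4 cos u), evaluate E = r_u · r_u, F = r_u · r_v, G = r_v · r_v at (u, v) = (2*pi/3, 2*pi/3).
E = 16;  F = 0;  G = 12

Partials: r_u = (4*cos(u)*cos(v), 4*sin(v)*cos(u), -4*sin(u)), r_v = (-4*sin(u)*sin(v), 4*sin(u)*cos(v), 0). As functions of (u, v):
  E = r_u · r_u = 16,
  F = r_u · r_v = 0,
  G = r_v · r_v = 16*sin(u)^2.
Evaluating at (u, v) = (2*pi/3, 2*pi/3): E = 16, F = 0, G = 12.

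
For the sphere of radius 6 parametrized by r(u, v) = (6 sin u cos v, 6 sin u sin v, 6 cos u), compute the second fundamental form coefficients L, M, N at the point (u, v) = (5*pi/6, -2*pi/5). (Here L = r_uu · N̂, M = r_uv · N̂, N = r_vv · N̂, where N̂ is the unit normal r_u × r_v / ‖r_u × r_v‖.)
L = -6;  M = 0;  N = -3/2

Compute the unit normal N̂(u, v) = (sin(u)^2*cos(v)/Abs(sin(u)), sin(u)^2*sin(v)/Abs(sin(u)), sin(2*u)/(2*Abs(sin(u)))), and the second partials r_uu, r_uv, r_vv. Take dot products:
  L(u, v) = r_uu · N̂ = -6*sin(u)/Abs(sin(u)),
  M(u, v) = r_uv · N̂ = 0,
  N(u, v) = r_vv · N̂ = -6*sin(u)^3/Abs(sin(u)).
Evaluating at (u, v) = (5*pi/6, -2*pi/5):
  L = -6, M = 0, N = -3/2.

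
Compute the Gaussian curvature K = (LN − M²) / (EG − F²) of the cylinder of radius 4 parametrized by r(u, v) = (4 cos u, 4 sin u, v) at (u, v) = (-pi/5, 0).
K = 0

Coefficients of the first fundamental form: E = 16, F = 0, G = 1.
Coefficients of the second fundamental form: L = -4, M = 0, N = 0.
Assemble K = (LN − M²)/(EG − F²) = 0. At (u, v) = (-pi/5, 0): K = 0.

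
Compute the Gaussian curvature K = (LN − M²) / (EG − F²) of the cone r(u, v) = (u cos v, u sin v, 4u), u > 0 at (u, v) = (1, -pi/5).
K = 0

Coefficients of the first fundamental form: E = 17, F = 0, G = u^2.
Coefficients of the second fundamental form: L = 0, M = 0, N = 4*sqrt(17)*u^2/(17*Abs(u)).
Assemble K = (LN − M²)/(EG − F²) = 0. At (u, v) = (1, -pi/5): K = 0.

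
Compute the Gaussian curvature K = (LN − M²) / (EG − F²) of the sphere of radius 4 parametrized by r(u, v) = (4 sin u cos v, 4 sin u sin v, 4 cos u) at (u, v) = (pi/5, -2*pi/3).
K = 1/16

Coefficients of the first fundamental form: E = 16, F = 0, G = 16*sin(u)^2.
Coefficients of the second fundamental form: L = -4*sin(u)/Abs(sin(u)), M = 0, N = -4*sin(u)^3/Abs(sin(u)).
Assemble K = (LN − M²)/(EG − F²) = 1/16. At (u, v) = (pi/5, -2*pi/3): K = 1/16.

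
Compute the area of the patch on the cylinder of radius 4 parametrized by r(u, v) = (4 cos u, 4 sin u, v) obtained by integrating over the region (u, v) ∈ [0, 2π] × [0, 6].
Area = 48*pi

Area = ∫∫ √(EG − F²) du dv with √(EG − F²) = 4. Integrating over [0, 2π] × [0, 6] gives 48*pi.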